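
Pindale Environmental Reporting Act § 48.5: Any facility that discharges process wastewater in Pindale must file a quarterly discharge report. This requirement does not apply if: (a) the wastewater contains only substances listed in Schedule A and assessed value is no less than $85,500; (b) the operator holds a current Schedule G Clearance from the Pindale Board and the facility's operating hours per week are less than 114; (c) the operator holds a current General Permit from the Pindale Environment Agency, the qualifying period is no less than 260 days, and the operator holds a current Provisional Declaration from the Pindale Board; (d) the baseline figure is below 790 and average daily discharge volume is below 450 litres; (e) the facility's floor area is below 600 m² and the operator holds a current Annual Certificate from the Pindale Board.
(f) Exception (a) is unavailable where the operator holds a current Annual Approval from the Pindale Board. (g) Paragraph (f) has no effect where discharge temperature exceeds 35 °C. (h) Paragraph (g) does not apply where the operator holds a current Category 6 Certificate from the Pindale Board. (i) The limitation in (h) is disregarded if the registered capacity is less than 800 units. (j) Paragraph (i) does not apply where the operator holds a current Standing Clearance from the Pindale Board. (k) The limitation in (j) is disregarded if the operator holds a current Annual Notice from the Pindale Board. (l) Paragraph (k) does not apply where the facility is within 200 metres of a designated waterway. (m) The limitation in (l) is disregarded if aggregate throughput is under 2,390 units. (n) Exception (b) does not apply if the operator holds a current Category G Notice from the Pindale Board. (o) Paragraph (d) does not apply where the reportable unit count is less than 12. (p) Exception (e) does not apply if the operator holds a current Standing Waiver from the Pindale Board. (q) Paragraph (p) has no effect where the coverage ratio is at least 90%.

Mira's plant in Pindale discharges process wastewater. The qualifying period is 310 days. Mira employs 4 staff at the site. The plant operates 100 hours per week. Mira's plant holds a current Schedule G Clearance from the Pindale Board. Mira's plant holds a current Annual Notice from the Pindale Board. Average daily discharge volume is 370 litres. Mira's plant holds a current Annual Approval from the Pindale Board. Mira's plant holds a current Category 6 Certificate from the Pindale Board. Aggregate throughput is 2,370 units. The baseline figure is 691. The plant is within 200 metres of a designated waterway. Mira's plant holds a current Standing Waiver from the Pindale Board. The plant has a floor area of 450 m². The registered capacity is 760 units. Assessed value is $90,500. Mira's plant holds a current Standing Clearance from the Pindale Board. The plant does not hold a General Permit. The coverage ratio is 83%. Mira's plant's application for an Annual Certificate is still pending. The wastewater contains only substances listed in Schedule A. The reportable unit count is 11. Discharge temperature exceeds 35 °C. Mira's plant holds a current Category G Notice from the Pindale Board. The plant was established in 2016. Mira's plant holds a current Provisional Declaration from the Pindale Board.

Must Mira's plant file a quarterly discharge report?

All of (a)'s requirements are met (the wastewater is Schedule-A-only; assessed value is $90,500, meeting the $85,500 threshold). Under paragraphs (f)–(m): (f) applies (a current Annual Approval is held), but is set aside by (g): (g) operates — discharge temperature exceeds 35 °C. (h) would limit (g) — a current Category 6 Certificate is held — but (i) sets (h) aside: (i) operates against (h): the registered capacity is 760 units, less than the 800 units limit. (j) would limit (i) — a current Standing Clearance is held — but (k) sets (j) aside: (k) operates against (j): a current Annual Notice is held. (l) would limit (k) — the plant is within 200 m of a designated waterway — but (m) sets (l) aside: (m) operates against (l): aggregate throughput is 2,370 units, under the 2,390 units limit. (a) remains available.
Exception (b)'s conditions are all satisfied: a current Schedule G Clearance is held; the facility's operating hours per week are 100, less than the 114 limit. Turning to paragraph (n): (n) operates against (b): a current Category G Notice is held. (b) is therefore removed.
Exception (c) fails — no General Permit is held.
Exception (d)'s conditions are all satisfied: the baseline figure is 691, below the 790 limit; average daily discharge volume is 370 litres, below the 450 litres limit. But: (o) is engaged — the reportable unit count is 11, less than the 12 limit. Exception (d) does not apply.
Exception (e) requires that the operator holds a current Annual Certificate from the Pindale Board; but no current Annual Certificate is held, so (e) is unavailable.

No — exception (a) applies; Mira's plant is not required to file a quarterly discharge report.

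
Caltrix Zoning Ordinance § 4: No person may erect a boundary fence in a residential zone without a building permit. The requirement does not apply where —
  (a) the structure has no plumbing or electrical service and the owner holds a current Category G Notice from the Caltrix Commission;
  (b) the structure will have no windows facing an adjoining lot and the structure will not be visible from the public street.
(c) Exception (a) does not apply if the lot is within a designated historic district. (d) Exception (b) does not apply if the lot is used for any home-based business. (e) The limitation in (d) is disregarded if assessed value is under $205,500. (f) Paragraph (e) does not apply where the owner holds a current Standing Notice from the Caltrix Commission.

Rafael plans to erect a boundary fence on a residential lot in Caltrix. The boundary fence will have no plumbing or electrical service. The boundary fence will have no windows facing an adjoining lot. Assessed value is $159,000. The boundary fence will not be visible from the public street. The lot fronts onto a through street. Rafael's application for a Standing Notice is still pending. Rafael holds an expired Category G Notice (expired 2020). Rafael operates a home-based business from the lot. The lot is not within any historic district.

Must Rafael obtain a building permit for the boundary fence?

No — exception (b) applies; Rafael does not need a building permit.

Exception (a) does not apply: no current Category G Notice is held.
All of (b)'s requirements are met (no windows face an adjoining lot; the structure will not be visible from the street). As to paragraphs (d)–(f): (d) would limit (b) — a home-based business operates on the lot — but (e) sets (d) aside: (e) applies — assessed value is $159,000, under the $205,500 limit. (f), which would lift (e), is not triggered — no current Standing Notice is held. Exception (b) stands.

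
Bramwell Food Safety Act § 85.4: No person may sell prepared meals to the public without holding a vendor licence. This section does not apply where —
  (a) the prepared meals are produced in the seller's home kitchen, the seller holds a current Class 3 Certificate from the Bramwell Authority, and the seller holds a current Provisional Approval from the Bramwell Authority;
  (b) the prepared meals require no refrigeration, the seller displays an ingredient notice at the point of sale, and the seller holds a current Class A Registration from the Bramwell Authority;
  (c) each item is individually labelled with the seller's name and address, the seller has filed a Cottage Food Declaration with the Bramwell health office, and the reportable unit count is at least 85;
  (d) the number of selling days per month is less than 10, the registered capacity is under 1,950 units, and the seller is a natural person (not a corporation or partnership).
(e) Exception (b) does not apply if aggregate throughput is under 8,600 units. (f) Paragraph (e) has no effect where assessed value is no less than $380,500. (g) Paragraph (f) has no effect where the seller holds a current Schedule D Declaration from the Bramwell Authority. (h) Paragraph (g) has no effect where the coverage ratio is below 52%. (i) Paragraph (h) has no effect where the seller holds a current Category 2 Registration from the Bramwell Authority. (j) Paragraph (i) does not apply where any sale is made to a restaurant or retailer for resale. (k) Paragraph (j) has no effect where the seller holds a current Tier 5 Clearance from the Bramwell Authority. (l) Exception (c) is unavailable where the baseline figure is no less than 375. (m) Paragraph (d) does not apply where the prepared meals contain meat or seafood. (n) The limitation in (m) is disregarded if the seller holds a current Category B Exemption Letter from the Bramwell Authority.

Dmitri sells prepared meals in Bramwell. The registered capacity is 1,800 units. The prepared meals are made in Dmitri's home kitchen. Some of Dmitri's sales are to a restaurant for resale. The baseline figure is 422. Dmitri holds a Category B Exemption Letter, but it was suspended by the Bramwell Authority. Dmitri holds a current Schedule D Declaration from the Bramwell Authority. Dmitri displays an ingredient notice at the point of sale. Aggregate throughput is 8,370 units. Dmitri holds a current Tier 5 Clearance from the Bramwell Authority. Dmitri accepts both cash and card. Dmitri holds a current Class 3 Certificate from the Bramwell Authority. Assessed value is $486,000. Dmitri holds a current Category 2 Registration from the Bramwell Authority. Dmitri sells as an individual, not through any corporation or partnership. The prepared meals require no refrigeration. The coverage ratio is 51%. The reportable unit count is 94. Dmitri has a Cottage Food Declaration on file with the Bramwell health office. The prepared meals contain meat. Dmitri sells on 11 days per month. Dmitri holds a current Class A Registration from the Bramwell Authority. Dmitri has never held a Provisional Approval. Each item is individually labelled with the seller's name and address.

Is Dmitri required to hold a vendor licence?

Yes — Dmitri must hold a vendor licence.

Exception (a) fails — there is no Provisional Approval in force.
Exception (b): the prepared meals are shelf-stable; an ingredient notice is displayed; a current Class A Registration is held — every condition holds. Turning to paragraphs (e)–(k): (e) is triggered — aggregate throughput is 8,370 units, under the 8,600 units limit. (f) is engaged (assessed value is $486,000, meeting the $380,500 threshold), but is displaced by (g): (g) operates against (f): a current Schedule D Declaration is held. (h) would limit (g) — the coverage ratio is 51%, below the 52% limit — but (i) sets (h) aside: (i) is triggered — a current Category 2 Registration is held. (j) would limit (i) — some sales are to a restaurant for resale — but (k) sets (j) aside: (k) operates against (j): a current Tier 5 Clearance is held. Exception (b) does not apply.
Exception (c) is satisfied on its face — items are individually labelled; a Cottage Food Declaration is on file; the reportable unit count is 94, meeting the 85 threshold. But: (l) operates — the baseline figure is 422, meeting the 375 threshold. (c) is therefore removed.
Exception (d) does not apply: the number of selling days per month is 11, not less than 10.
No exception is made out. Dmitri falls within the general rule.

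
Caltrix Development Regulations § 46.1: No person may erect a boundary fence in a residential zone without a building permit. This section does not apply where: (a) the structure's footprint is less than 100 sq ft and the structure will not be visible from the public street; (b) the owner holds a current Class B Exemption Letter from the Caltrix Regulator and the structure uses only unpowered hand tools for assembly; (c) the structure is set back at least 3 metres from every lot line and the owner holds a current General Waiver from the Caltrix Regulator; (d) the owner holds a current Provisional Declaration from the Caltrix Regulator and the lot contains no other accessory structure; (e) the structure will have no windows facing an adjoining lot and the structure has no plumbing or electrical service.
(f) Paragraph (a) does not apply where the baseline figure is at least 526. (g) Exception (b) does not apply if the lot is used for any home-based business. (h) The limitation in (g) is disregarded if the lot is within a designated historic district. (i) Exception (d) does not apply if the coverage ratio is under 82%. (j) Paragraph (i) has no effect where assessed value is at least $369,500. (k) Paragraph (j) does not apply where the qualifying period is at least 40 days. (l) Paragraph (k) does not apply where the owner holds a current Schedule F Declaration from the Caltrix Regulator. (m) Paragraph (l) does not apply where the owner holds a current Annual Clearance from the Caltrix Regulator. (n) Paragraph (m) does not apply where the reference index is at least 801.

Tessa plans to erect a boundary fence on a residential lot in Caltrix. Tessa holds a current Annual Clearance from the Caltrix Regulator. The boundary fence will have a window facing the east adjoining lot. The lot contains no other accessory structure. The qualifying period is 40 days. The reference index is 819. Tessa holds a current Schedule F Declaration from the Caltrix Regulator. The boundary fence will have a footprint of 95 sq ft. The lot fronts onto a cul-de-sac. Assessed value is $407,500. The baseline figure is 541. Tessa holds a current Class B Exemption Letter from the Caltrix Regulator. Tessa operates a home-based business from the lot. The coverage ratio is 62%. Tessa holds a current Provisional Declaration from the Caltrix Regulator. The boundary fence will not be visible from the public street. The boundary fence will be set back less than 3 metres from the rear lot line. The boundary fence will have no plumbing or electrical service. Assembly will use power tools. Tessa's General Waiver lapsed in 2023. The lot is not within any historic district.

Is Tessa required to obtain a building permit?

No — exception (d) applies; Tessa does not need a building permit.

Exception (a)'s conditions are all satisfied: the structure's footprint is 95 sq ft, less than the 100 sq ft limit; the structure will not be visible from the street. But: (f) is engaged — the baseline figure is 541, meeting the 526 threshold. Exception (a) does not apply.
Exception (b) does not apply: assembly uses power tools.
Exception (c) does not apply: the rear setback is under 3 m.
Exception (d): a current Provisional Declaration is held; the lot has no other accessory structure — every condition holds. Under paragraphs (i)–(n): (i) operates (the coverage ratio is 62%, under the 82% limit), but yields to (j): (j) operates — assessed value is $407,500, meeting the $369,500 threshold. (k) is triggered (the qualifying period is 40 days, meeting the 40 days threshold), but is displaced by (l): (l) is engaged — a current Schedule F Declaration is held. (m) would limit (l) — a current Annual Clearance is held — but (n) sets (m) aside: (n) operates against (m): the reference index is 819, meeting the 801 threshold. So (d) applies.
Exception (e) requires that the structure will have no windows facing an adjoining lot; but a window faces an adjoining lot, so (e) is unavailable.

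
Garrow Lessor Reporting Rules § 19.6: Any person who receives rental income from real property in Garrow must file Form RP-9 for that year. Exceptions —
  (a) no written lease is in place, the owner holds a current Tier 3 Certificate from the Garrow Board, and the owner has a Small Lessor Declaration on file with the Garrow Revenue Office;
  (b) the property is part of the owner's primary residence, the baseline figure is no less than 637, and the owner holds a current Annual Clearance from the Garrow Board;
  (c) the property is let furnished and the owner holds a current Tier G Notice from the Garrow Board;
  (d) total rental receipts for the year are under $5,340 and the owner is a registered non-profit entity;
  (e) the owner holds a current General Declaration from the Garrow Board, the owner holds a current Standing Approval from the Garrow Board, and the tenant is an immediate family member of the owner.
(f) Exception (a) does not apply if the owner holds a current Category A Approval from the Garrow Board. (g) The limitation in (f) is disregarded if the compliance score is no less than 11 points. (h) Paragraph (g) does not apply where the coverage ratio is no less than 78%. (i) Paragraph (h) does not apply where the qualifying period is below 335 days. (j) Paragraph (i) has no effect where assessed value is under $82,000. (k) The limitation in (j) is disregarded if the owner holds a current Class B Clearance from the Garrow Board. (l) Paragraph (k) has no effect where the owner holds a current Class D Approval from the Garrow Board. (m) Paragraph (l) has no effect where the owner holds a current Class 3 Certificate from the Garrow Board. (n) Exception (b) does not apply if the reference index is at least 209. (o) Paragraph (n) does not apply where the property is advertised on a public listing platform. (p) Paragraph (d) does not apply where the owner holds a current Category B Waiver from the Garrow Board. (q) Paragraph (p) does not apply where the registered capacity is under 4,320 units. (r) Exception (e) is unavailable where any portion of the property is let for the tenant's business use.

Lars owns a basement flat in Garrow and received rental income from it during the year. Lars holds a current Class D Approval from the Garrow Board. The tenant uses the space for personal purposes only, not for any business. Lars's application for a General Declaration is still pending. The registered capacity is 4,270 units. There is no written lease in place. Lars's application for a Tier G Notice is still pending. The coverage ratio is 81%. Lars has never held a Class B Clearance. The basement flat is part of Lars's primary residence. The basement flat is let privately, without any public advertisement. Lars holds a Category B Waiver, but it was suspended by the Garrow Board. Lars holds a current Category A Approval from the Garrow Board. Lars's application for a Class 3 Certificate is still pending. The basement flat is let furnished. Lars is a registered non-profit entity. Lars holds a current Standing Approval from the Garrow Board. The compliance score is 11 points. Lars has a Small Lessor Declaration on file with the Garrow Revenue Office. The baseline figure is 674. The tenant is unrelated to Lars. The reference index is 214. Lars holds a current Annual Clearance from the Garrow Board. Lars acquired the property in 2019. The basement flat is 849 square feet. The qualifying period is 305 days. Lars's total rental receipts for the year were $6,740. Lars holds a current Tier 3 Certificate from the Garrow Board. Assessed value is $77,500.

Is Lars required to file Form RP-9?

Yes — Lars must file Form RP-9.

Exception (a): there is no written lease; a current Tier 3 Certificate is held; a Small Lessor Declaration is on file — every condition holds. But: (f) operates against (a): a current Category A Approval is held. (g) is triggered (the compliance score is 11 points, meeting the 11 points threshold), but yields to (h): (h) operates against (g): the coverage ratio is 81%, meeting the 78% threshold. (i) is engaged (the qualifying period is 305 days, below the 335 days limit), but is set aside by (j): (j) is engaged — assessed value is $77,500, under the $82,000 limit. (k), which would lift (j), is not triggered — no current Class B Clearance is held. Exception (a) does not apply.
Exception (b): the basement flat is part of the primary residence; the baseline figure is 674, meeting the 637 threshold; a current Annual Clearance is held — every condition holds. But: (n) operates against (b): the reference index is 214, meeting the 209 threshold. (o) does not operate here (the property is let privately without advertisement), so (n) stands. (b) is therefore removed.
Exception (c) requires that the owner holds a current Tier G Notice from the Garrow Board; but no current Tier G Notice is held, so (c) is unavailable.
Exception (d) requires that total rental receipts for the year are under $5,340; but total rental receipts for the year are $6,740, not under $5,340, so (d) is unavailable.
Exception (e) does not apply: the General Declaration is not current.
Every exception is unavailable, so the rule governs.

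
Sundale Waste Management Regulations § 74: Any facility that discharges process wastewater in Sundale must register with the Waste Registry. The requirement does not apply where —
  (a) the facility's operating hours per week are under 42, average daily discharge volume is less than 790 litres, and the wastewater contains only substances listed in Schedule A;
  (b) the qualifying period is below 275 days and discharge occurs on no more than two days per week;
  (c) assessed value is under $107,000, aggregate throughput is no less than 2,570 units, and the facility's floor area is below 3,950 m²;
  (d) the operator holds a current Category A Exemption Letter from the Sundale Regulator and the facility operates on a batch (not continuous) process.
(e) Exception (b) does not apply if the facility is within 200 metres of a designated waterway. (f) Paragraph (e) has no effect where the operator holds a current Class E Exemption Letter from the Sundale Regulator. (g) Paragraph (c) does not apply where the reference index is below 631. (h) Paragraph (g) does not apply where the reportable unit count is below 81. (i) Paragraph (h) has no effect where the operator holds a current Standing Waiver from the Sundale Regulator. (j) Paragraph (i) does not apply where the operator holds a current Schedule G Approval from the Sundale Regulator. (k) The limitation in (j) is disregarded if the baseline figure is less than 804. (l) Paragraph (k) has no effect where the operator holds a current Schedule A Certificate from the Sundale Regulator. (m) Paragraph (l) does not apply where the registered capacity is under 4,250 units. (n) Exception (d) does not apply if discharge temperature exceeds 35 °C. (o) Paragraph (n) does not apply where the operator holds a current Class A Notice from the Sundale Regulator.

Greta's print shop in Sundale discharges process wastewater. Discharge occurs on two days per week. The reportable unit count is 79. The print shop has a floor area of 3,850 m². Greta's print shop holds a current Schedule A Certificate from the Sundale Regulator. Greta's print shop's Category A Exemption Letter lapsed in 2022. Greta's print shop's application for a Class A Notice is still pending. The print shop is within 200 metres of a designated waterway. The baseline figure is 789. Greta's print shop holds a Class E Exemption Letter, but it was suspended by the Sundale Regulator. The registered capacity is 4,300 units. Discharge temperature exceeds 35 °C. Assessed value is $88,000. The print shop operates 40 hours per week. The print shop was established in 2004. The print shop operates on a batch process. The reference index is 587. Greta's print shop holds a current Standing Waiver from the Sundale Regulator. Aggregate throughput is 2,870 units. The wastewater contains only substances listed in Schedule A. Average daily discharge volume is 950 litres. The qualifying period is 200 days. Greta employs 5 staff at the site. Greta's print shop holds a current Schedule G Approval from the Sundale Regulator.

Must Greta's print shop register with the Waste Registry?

No — exception (c) applies; Greta's print shop is not required to register with the Waste Registry.

Exception (a) fails — average daily discharge volume is 950 litres, not less than 790 litres.
Exception (b) is satisfied on its face — the qualifying period is 200 days, below the 275 days limit; discharge occurs on no more than two days per week. But applying paragraphs (e)–(f): (e) operates — the print shop is within 200 m of a designated waterway. (f) is not triggered (the Class E Exemption Letter is not current), so (e) stands. So (b) is unavailable.
All of (c)'s requirements are met (assessed value is $88,000, under the $107,000 limit; aggregate throughput is 2,870 units, meeting the 2,570 units threshold; the facility's floor area is 3,850 m², below the 3,950 m² limit). Applying paragraphs (g)–(m): (g) would limit (c) — the reference index is 587, below the 631 limit — but (h) sets (g) aside: (h) applies — the reportable unit count is 79, below the 81 limit. (i) would limit (h) — a current Standing Waiver is held — but (j) sets (i) aside: (j) is engaged — a current Schedule G Approval is held. (k) is triggered (the baseline figure is 789, less than the 804 limit), but is itself disapplied by (l): (l) applies — a current Schedule A Certificate is held. (m), which would lift (l), is not triggered — the registered capacity is 4,300 units, not under 4,250 units. Exception (c) stands.
Exception (d) does not apply: no current Category A Exemption Letter is held.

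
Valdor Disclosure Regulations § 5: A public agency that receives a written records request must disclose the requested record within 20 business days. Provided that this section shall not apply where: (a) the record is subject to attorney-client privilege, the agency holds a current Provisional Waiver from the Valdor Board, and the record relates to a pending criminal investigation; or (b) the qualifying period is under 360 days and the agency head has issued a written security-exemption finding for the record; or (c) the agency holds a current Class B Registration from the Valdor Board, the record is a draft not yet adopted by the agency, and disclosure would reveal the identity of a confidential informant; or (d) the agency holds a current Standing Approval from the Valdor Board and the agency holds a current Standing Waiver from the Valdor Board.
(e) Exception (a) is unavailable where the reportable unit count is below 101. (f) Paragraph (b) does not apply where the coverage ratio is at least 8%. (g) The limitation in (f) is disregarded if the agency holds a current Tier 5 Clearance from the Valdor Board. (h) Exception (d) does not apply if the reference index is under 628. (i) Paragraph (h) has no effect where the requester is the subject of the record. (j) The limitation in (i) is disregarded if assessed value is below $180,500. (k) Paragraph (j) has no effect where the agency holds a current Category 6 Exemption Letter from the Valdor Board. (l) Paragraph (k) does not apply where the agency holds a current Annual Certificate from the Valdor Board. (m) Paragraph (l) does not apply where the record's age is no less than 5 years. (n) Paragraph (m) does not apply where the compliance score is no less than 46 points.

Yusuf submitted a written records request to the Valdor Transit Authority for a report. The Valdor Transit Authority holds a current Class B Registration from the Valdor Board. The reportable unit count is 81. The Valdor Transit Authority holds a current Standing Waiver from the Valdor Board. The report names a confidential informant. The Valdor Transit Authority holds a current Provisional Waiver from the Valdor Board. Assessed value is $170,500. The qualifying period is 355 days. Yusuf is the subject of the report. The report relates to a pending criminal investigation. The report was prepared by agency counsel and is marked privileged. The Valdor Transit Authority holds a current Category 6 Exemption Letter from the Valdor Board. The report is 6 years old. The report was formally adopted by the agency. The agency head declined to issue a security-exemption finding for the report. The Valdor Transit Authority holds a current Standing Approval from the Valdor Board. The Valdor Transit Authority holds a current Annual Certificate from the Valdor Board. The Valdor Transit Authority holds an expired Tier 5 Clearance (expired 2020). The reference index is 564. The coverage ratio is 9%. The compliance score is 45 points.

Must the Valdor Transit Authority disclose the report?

Exception (a)'s conditions are all satisfied: the report is privileged; a current Provisional Waiver is held; the report relates to a pending investigation. However, paragraph (e) must be considered: (e) operates against (a): the reportable unit count is 81, below the 101 limit. (a) is therefore removed.
Exception (b) fails — the agency head declined to issue a security-exemption finding.
Exception (c) fails — the report has been formally adopted.
Exception (d)'s conditions are all satisfied: a current Standing Approval is held; a current Standing Waiver is held. As to paragraphs (h)–(n): (h) would limit (d) — the reference index is 564, under the 628 limit — but (i) sets (h) aside: (i) operates against (h): Yusuf is the subject of the report. (j) applies (assessed value is $170,500, below the $180,500 limit), but is set aside by (k): (k) operates against (j): a current Category 6 Exemption Letter is held. (l) applies (a current Annual Certificate is held), but is set aside by (m): (m) operates against (l): the record's age is 6 years, meeting the 5 years threshold. (n) is inapplicable (the compliance score is 45 points, short of 46 points), so (m) stands. (d) remains available.

No — exception (d) applies; the Valdor Transit Authority is not required to disclose the report.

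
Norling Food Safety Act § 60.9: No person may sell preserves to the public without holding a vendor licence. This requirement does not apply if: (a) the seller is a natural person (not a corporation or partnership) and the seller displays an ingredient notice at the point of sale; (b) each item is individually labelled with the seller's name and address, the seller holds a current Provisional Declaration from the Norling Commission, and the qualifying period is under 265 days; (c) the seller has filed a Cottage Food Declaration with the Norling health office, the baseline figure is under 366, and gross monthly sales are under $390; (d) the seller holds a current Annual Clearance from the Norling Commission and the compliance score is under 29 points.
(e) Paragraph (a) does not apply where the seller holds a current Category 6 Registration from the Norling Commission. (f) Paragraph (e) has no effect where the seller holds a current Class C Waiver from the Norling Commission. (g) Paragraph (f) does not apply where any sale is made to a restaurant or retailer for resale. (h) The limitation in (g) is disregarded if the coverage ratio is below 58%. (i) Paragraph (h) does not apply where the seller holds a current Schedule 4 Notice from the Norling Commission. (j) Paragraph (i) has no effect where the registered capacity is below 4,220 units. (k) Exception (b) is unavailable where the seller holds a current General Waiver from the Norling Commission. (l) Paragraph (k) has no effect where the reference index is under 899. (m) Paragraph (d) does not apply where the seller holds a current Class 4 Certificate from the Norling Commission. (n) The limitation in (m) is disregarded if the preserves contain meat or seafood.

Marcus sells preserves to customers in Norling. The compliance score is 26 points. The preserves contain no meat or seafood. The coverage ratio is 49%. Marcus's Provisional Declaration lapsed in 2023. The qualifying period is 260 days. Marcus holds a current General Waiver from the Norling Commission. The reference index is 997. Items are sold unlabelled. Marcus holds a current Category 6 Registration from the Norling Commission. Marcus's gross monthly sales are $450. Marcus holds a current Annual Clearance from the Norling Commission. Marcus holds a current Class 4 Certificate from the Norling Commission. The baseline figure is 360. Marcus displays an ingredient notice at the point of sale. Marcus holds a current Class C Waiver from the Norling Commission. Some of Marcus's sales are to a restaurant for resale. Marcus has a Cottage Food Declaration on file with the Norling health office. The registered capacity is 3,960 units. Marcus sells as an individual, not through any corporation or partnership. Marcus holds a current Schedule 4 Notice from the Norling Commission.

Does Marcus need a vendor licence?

Exception (a)'s conditions are all satisfied: the seller is a natural person; an ingredient notice is displayed. As to paragraphs (e)–(j): (e) would limit (a) — a current Category 6 Registration is held — but (f) sets (e) aside: (f) operates against (e): a current Class C Waiver is held. (g) is triggered (some sales are to a restaurant for resale), but yields to (h): (h) operates against (g): the coverage ratio is 49%, below the 58% limit. (i) would limit (h) — a current Schedule 4 Notice is held — but (j) sets (i) aside: (j) operates against (i): the registered capacity is 3,960 units, below the 4,220 units limit. Exception (a) stands.
Exception (b) requires that each item is individually labelled with the seller's name and address; but items are sold unlabelled, so (b) is unavailable.
Exception (c) does not apply: gross monthly sales are $450, not under $390.
Exception (d)'s conditions are all satisfied: a current Annual Clearance is held; the compliance score is 26 points, under the 29 points limit. But: (m) is triggered — a current Class 4 Certificate is held. (n) does not operate here (the preserves contain no meat or seafood), so (m) stands. Exception (d) does not apply.

No — exception (a) applies; Marcus is not required to hold a vendor licence.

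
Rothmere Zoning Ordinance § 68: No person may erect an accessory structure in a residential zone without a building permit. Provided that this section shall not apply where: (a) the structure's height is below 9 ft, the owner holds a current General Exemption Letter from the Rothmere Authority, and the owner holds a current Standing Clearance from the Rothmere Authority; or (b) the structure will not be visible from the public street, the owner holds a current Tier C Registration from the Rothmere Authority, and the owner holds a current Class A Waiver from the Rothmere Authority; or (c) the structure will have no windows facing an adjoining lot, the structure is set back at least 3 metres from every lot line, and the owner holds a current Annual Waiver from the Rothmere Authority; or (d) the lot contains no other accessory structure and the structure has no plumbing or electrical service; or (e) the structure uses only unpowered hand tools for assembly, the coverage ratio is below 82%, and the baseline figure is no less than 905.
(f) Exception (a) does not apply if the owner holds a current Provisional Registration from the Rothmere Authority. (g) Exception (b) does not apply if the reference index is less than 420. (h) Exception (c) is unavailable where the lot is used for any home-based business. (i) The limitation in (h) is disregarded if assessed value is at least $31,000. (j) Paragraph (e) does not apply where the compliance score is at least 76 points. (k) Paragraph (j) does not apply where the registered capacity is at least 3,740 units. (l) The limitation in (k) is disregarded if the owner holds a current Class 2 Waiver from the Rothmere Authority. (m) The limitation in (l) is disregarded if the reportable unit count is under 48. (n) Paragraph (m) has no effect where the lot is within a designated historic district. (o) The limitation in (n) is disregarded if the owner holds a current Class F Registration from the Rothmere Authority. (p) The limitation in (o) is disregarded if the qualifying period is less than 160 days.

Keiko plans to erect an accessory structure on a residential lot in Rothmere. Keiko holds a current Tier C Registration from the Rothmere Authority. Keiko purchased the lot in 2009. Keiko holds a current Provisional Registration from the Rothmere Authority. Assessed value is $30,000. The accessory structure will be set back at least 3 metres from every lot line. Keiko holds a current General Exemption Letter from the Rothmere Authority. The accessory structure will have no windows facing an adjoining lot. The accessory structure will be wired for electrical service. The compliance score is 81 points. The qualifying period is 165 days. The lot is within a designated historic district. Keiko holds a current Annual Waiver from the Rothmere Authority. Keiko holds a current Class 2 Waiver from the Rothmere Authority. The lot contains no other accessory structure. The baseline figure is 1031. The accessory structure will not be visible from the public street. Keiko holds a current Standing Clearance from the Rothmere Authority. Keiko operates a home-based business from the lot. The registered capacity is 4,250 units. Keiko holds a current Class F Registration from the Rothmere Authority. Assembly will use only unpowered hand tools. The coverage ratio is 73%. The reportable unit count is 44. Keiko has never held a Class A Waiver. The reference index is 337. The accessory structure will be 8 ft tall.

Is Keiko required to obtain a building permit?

No — exception (e) applies; Keiko does not need a building permit.

Exception (a): the structure's height is 8 ft, below the 9 ft limit; a current General Exemption Letter is held; a current Standing Clearance is held — every condition holds. However, paragraph (f) must be considered: (f) is triggered — a current Provisional Registration is held. (a) is therefore removed.
Exception (b) fails — no current Class A Waiver is held.
All of (c)'s requirements are met (no windows face an adjoining lot; the setback is at least 3 m on every side; a current Annual Waiver is held). However, paragraphs (h)–(i) must be considered: (h) operates against (c): a home-based business operates on the lot. (i), which would lift (h), does not operate here — assessed value is $30,000, short of $31,000. Exception (c) does not apply.
Exception (d) fails — electrical service is planned.
Exception (e)'s conditions are all satisfied: assembly uses only hand tools; the coverage ratio is 73%, below the 82% limit; the baseline figure is 1,031, meeting the 905 threshold. Applying paragraphs (j)–(p): (j) would limit (e) — the compliance score is 81 points, meeting the 76 points threshold — but (k) sets (j) aside: (k) operates against (j): the registered capacity is 4,250 units, meeting the 3,740 units threshold. (l) is engaged (a current Class 2 Waiver is held), but is displaced by (m): (m) operates against (l): the reportable unit count is 44, under the 48 limit. (n) operates (the lot is in a historic district), but is set aside by (o): (o) is engaged — a current Class F Registration is held. (p) does not operate here (the qualifying period is 165 days, not less than 160 days), so (o) stands. So (e) applies.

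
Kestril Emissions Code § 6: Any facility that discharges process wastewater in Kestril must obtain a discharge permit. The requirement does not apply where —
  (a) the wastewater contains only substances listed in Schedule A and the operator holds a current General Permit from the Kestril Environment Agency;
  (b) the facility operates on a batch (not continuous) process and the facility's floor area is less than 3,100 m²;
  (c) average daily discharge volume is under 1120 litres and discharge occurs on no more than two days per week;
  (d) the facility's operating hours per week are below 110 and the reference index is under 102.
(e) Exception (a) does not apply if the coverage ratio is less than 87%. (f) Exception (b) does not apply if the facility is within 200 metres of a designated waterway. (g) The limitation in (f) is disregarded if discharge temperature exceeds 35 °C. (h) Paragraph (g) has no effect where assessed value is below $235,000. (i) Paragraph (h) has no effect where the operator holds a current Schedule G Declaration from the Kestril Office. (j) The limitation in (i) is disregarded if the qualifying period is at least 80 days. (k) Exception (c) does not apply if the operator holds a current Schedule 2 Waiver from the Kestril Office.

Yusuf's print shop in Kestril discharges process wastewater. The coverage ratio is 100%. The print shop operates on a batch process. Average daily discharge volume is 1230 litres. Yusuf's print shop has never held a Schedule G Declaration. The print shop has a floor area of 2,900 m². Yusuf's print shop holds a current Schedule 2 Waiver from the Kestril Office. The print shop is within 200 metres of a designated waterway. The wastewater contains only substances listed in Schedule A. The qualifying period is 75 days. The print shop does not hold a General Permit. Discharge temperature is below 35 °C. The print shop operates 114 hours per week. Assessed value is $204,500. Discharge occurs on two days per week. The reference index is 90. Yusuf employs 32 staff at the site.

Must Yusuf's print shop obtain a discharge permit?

Exception (a) requires that the operator holds a current General Permit from the Kestril Environment Agency; but no General Permit is held, so (a) is unavailable.
Exception (b)'s conditions are all satisfied: the facility operates on a batch process; the facility's floor area is 2,900 m², less than the 3,100 m² limit. However, paragraphs (f)–(j) must be considered: (f) is triggered — the print shop is within 200 m of a designated waterway. (g) is not engaged (discharge temperature is below 35 °C), so (f) stands. So (b) is unavailable.
Exception (c) fails — average daily discharge volume is 1230 litres, not under 1120 litres.
Exception (d) fails — the facility's operating hours per week are 114, not below 110.
No exception displaces § 6.

Yes — Yusuf's print shop must obtain a discharge permit.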